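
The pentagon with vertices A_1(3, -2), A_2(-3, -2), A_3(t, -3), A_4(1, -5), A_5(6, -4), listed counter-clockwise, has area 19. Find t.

The doubled signed area Σ (x_i y_{i+1} − x_{i+1} y_i) is linear in t.
With t=0 it equals 26; the coefficient of t is -3 (from the two edges through A_3).
So -3·t + 26 = 2·19 = 38 ⇒ t = -4.

-4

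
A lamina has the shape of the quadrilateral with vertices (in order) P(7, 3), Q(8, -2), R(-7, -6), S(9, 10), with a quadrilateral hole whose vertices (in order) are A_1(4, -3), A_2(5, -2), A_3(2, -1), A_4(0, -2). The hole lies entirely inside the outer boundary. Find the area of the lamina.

74.5

Outer boundary:
Σ = (-38) + (-62) + (-16) + (-43) = -159
Area = |Σ|/2 = 79.5.
Hole:
Apply the shoelace (surveyor's) formula: 2A = Σ (x_i·y_{i+1} − x_{i+1}·y_i), indices taken mod 4.
Σ = (7) + (-1) + (-4) + (8) = 10
Area = |Σ|/2 = 5.
Net area = 79.5 − 5 = 74.5.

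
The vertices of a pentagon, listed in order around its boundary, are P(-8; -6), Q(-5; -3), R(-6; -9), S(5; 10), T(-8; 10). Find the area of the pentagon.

Apply the shoelace formula: 2A = Σ (x_i·y_{i+1} − x_{i+1}·y_i), indices taken mod 5.
P→Q: (-8)(-3) − (-5)(-6) = -6
Q→R: (-5)(-9) − (-6)(-3) = 27
R→S: (-6)(10) − (5)(-9) = -15
S→T: (5)(10) − (-8)(10) = 130
T→P: (-8)(-6) − (-8)(10) = 128
Σ = 264
Area = |Σ|/2 = 132.

132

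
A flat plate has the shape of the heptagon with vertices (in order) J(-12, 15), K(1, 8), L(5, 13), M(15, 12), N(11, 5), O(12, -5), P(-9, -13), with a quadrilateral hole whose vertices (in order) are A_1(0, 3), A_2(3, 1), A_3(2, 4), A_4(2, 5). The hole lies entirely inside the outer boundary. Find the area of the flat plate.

Outer boundary:
Cross-terms: -111, -27, -135, -57, -115, -201, -291  ⇒  Σ = -937
Area = |Σ|/2 = 468.5.
Hole:
Apply the shoelace (surveyor's) formula: 2A = Σ (x_i·y_{i+1} − x_{i+1}·y_i), indices taken mod 4.
Cross-terms: -9, 10, 2, 6  ⇒  Σ = 9
Area = |Σ|/2 = 4.5.
Net area = 468.5 − 4.5 = 464.

464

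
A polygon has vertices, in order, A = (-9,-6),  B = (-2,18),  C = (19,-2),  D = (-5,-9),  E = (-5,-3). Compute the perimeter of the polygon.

|AB| = √((7)² + (24)²) = √625 = 25
|BC| = √((21)² + (-20)²) = √841 = 29
|CD| = √((-24)² + (-7)²) = √625 = 25
|DE| = √((0)² + (6)²) = √36 = 6
|EA| = √((-4)² + (-3)²) = √25 = 5
Perimeter = 25 + 29 + 25 + 6 + 5 = 90.

90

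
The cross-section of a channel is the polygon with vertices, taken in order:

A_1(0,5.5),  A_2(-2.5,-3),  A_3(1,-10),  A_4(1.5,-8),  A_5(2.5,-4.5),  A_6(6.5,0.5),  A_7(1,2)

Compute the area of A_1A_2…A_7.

A_1→A_2: (0)(-3) − (-2.5)(5.5) = 13.75
A_2→A_3: (-2.5)(-10) − (1)(-3) = 28
A_3→A_4: (1)(-8) − (1.5)(-10) = 7
A_4→A_5: (1.5)(-4.5) − (2.5)(-8) = 13.25
A_5→A_6: (2.5)(0.5) − (6.5)(-4.5) = 30.5
A_6→A_7: (6.5)(2) − (1)(0.5) = 12.5
A_7→A_1: (1)(5.5) − (0)(2) = 5.5
Σ = 110.5
Area = |Σ|/2 = 55.25.

55.25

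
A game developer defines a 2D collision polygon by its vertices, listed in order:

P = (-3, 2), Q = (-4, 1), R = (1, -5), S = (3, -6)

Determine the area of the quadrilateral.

10.5

Apply the surveyor's formula: 2A = Σ (x_i·y_{i+1} − x_{i+1}·y_i), indices taken mod 4.
Cross-terms: 5, 19, 9, -12  ⇒  Σ = 21
Area = |Σ|/2 = 10.5.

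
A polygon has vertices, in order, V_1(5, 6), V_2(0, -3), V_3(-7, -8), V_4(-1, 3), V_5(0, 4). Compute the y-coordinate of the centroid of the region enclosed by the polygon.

-103/267

Apply Gauss's area formula. First the cross-terms c_i = x_i·y_{i+1} − x_{i+1}·y_i:
  -15, -21, -29, -4, -20  ⇒  2A = -89, A = -44.5.
Then Σ (y_i + y_{i+1})·c_i = 103, so ȳ = 103 / (6·(-44.5)) = -103/267.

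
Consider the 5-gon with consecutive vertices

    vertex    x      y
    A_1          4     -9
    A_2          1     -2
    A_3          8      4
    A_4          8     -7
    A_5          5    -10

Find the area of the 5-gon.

Apply the shoelace formula: 2A = Σ (x_i·y_{i+1} − x_{i+1}·y_i), indices taken mod 5.
Σ = (1) + (20) + (-88) + (-45) + (-5) = -117
Area = |Σ|/2 = 58.5.

58.5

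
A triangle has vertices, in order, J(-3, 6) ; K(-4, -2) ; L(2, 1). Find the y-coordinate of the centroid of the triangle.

5/3

Apply Gauss's area formula. First the cross-terms c_i = x_i·y_{i+1} − x_{i+1}·y_i:
  30, 0, 15  ⇒  2A = 45, A = 22.5.
Then Σ (y_i + y_{i+1})·c_i = 225, so ȳ = 225 / (6·22.5) = 5/3.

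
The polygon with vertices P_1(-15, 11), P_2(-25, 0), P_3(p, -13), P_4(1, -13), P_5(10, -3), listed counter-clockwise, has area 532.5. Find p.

Write out the shoelace sum; only the two edges meeting at P_3 involve p:
2·Area = [((-25)·(-13) − p·0) + (p·(-13) − 1·(-13))] + 467
       = -13·p + 805 = 1065
⇒ p = -20.

-20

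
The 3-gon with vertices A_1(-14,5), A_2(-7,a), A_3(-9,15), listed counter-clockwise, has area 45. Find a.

Write out the shoelace sum; only the two edges meeting at A_2 involve a:
2·Area = [((-14)·a − (-7)·5) + ((-7)·15 − (-9)·a)] + 165
       = -5·a + 95 = 90
⇒ a = 1.

1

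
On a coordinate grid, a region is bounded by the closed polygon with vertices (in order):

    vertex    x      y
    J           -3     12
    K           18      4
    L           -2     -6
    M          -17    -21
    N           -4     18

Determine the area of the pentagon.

Apply the shoelace formula: 2A = Σ (x_i·y_{i+1} − x_{i+1}·y_i), indices taken mod 5.
Cross-terms: -228, -100, -60, -390, 6  ⇒  Σ = -772
Area = |Σ|/2 = 386.

386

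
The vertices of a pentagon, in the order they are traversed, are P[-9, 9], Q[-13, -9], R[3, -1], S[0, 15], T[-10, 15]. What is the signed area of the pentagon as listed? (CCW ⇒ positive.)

Σ = (198) + (40) + (45) + (150) + (45) = 478
Signed area = Σ/2 = 239 (positive ⇒ counter-clockwise traversal).

239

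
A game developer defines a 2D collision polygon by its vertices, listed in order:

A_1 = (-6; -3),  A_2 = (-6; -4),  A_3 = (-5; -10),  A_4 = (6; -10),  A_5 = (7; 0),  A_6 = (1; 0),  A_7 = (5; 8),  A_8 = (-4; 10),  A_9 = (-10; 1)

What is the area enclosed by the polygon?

224

A_1→A_2: (-6)(-4) − (-6)(-3) = 6
A_2→A_3: (-6)(-10) − (-5)(-4) = 40
A_3→A_4: (-5)(-10) − (6)(-10) = 110
A_4→A_5: (6)(0) − (7)(-10) = 70
A_5→A_6: (7)(0) − (1)(0) = 0
A_6→A_7: (1)(8) − (5)(0) = 8
A_7→A_8: (5)(10) − (-4)(8) = 82
A_8→A_9: (-4)(1) − (-10)(10) = 96
A_9→A_1: (-10)(-3) − (-6)(1) = 36
Σ = 448
Area = |Σ|/2 = 224.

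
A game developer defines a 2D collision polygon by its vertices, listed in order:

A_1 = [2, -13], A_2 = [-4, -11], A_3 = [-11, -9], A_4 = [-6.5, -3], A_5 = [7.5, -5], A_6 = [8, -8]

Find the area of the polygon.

Apply Gauss's area formula: 2A = Σ (x_i·y_{i+1} − x_{i+1}·y_i), indices taken mod 6.
Σ = (-74) + (-85) + (-25.5) + (55) + (-20) + (-88) = -237.5
Area = |Σ|/2 = 118.75.

118.75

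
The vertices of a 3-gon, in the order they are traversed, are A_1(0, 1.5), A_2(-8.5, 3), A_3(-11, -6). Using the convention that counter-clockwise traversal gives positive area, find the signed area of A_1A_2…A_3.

Σ = (12.75) + (84) + (-16.5) = 80.25
Signed area = Σ/2 = 40.125 (positive ⇒ counter-clockwise traversal).

40.125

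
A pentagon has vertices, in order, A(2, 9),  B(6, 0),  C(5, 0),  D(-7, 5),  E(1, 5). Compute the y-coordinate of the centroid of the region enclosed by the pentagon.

Apply the shoelace formula. First the cross-terms c_i = x_i·y_{i+1} − x_{i+1}·y_i:
  -54, 0, 25, -40, -1  ⇒  2A = -70, A = -35.
Then Σ (y_i + y_{i+1})·c_i = -775, so ȳ = -775 / (6·(-35)) = 155/42.

155/42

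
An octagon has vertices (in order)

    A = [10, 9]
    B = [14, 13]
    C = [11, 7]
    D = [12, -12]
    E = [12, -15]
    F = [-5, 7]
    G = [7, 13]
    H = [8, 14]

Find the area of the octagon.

Apply the shoelace (surveyor's) formula: 2A = Σ (x_i·y_{i+1} − x_{i+1}·y_i), indices taken mod 8.
Σ = (4) + (-45) + (-216) + (-36) + (9) + (-114) + (-6) + (-68) = -472
Area = |Σ|/2 = 236.

236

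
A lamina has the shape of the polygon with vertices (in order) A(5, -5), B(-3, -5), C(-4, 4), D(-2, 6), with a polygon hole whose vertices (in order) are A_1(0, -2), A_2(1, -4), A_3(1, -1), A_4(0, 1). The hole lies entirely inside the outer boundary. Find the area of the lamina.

51

Outer boundary:
Apply Gauss's area formula: 2A = Σ (x_i·y_{i+1} − x_{i+1}·y_i), indices taken mod 4.
Σ = (-40) + (-32) + (-16) + (-20) = -108
Area = |Σ|/2 = 54.
Hole:
Apply Gauss's area formula: 2A = Σ (x_i·y_{i+1} − x_{i+1}·y_i), indices taken mod 4.
Σ = (2) + (3) + (1) + (0) = 6
Area = |Σ|/2 = 3.
Net area = 54 − 3 = 51.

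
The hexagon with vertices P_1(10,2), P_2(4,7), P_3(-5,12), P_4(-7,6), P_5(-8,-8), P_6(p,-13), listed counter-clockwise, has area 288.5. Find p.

The doubled signed area Σ (x_i y_{i+1} − x_{i+1} y_i) is linear in p.
With p=0 it equals 537; the coefficient of p is 10 (from the two edges through P_6).
So 10·p + 537 = 2·288.5 = 577 ⇒ p = 4.

4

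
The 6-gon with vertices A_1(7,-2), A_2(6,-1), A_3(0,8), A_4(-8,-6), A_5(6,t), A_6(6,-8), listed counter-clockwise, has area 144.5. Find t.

Write out the shoelace sum; only the two edges meeting at A_5 involve t:
2·Area = [((-8)·t − 6·(-6)) + (6·(-8) − 6·t)] + 161
       = -14·t + 149 = 289
⇒ t = -10.

-10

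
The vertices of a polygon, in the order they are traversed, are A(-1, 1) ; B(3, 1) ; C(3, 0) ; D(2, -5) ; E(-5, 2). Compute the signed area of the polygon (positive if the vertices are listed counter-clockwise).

-23

A→B: (-1)(1) − (3)(1) = -4
B→C: (3)(0) − (3)(1) = -3
C→D: (3)(-5) − (2)(0) = -15
D→E: (2)(2) − (-5)(-5) = -21
E→A: (-5)(1) − (-1)(2) = -3
Σ = -46
Signed area = Σ/2 = -23 (negative ⇒ clockwise traversal).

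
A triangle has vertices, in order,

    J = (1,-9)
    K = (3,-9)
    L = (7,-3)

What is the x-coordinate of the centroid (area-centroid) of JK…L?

11/3

Apply the shoelace formula. First the cross-terms c_i = x_i·y_{i+1} − x_{i+1}·y_i:
  18, 54, -60  ⇒  2A = 12, A = 6.
Then Σ (x_i + x_{i+1})·c_i = 132, so x̄ = 132 / (6·6) = 11/3.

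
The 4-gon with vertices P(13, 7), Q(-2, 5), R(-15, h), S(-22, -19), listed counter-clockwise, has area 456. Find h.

Write out the shoelace sum; only the two edges meeting at R involve h:
2·Area = [((-2)·h − (-15)·5) + ((-15)·(-19) − (-22)·h)] + 172
       = 20·h + 532 = 912
⇒ h = 19.

19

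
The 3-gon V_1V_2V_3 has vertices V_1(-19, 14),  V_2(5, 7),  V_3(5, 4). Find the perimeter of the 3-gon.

54

|V_1V_2| = √((24)² + (-7)²) = √625 = 25
|V_2V_3| = √((0)² + (-3)²) = √9 = 3
|V_3V_1| = √((-24)² + (10)²) = √676 = 26
Perimeter = 25 + 3 + 26 = 54.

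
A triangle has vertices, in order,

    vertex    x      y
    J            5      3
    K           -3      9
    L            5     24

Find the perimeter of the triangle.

48

|JK| = √((-8)² + (6)²) = √100 = 10
|KL| = √((8)² + (15)²) = √289 = 17
|LJ| = √((0)² + (-21)²) = √441 = 21
Perimeter = 10 + 17 + 21 = 48.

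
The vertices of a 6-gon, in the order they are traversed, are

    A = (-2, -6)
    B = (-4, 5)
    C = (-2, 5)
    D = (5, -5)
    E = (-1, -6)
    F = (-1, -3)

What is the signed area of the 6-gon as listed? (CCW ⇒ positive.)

-48.5

Cross-terms: -34, -10, -15, -35, -3, 0  ⇒  Σ = -97
Signed area = Σ/2 = -48.5 (negative ⇒ clockwise traversal).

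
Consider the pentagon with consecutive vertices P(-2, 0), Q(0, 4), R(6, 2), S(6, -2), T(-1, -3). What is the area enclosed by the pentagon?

Σ = (-8) + (-24) + (-24) + (-20) + (-6) = -82
Area = |Σ|/2 = 41.

41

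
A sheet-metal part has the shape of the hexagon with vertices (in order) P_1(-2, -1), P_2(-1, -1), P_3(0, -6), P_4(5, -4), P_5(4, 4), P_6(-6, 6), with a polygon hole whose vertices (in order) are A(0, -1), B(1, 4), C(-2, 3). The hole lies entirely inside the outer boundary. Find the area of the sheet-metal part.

62.5

Outer boundary:
Apply Gauss's area formula: 2A = Σ (x_i·y_{i+1} − x_{i+1}·y_i), indices taken mod 6.
P_1→P_2: (-2)(-1) − (-1)(-1) = 1
P_2→P_3: (-1)(-6) − (0)(-1) = 6
P_3→P_4: (0)(-4) − (5)(-6) = 30
P_4→P_5: (5)(4) − (4)(-4) = 36
P_5→P_6: (4)(6) − (-6)(4) = 48
P_6→P_1: (-6)(-1) − (-2)(6) = 18
Σ = 139
Area = |Σ|/2 = 69.5.
Hole:
Σ = (1) + (11) + (2) = 14
Area = |Σ|/2 = 7.
Net area = 69.5 − 7 = 62.5.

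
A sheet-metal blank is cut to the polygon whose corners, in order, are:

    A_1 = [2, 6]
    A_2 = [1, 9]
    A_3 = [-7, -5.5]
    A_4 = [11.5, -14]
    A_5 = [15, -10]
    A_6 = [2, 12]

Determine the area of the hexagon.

Apply the surveyor's formula: 2A = Σ (x_i·y_{i+1} − x_{i+1}·y_i), indices taken mod 6.
Σ = (12) + (57.5) + (161.25) + (95) + (200) + (-12) = 513.75
Area = |Σ|/2 = 256.875.

256.875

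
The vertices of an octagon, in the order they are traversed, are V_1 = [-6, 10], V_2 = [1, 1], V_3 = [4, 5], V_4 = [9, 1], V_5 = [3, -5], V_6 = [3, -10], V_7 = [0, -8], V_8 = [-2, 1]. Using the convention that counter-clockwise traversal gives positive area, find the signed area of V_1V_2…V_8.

Apply Gauss's area formula: 2A = Σ (x_i·y_{i+1} − x_{i+1}·y_i), indices taken mod 8.
Σ = (-16) + (1) + (-41) + (-48) + (-15) + (-24) + (-16) + (-14) = -173
Signed area = Σ/2 = -86.5 (negative ⇒ clockwise traversal).

-86.5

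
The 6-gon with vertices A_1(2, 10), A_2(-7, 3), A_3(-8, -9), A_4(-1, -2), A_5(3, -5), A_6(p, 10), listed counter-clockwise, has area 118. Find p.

The doubled signed area Σ (x_i y_{i+1} − x_{i+1} y_i) is linear in p.
With p=0 it equals 191; the coefficient of p is 15 (from the two edges through A_6).
So 15·p + 191 = 2·118 = 236 ⇒ p = 3.

3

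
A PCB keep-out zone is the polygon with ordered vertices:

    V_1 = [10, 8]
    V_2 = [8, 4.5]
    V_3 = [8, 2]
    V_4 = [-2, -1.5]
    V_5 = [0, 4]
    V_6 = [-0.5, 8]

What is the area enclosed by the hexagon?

Apply Gauss's area formula: 2A = Σ (x_i·y_{i+1} − x_{i+1}·y_i), indices taken mod 6.
Σ = (-19) + (-20) + (-8) + (-8) + (2) + (-84) = -137
Area = |Σ|/2 = 68.5.

68.5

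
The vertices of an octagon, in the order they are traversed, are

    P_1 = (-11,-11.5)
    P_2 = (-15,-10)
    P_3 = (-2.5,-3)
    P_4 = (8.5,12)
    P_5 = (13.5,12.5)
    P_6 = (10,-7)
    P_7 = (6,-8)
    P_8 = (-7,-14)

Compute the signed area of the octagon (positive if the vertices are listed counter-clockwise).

-286.875

Apply the surveyor's formula: 2A = Σ (x_i·y_{i+1} − x_{i+1}·y_i), indices taken mod 8.
Σ = (-62.5) + (20) + (-4.5) + (-55.75) + (-219.5) + (-38) + (-140) + (-73.5) = -573.75
Signed area = Σ/2 = -286.875 (negative ⇒ clockwise traversal).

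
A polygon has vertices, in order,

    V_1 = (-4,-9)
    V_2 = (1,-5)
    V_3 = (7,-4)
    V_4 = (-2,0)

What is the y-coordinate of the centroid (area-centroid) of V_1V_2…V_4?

Apply the surveyor's formula. First the cross-terms c_i = x_i·y_{i+1} − x_{i+1}·y_i:
  29, 31, -8, 18  ⇒  2A = 70, A = 35.
Then Σ (y_i + y_{i+1})·c_i = -815, so ȳ = -815 / (6·35) = -163/42.

-163/42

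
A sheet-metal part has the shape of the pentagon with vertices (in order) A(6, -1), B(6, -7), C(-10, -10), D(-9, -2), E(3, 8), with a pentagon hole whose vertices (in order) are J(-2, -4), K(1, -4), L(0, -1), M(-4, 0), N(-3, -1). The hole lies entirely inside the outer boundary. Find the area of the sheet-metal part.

Outer boundary:
Apply the surveyor's formula: 2A = Σ (x_i·y_{i+1} − x_{i+1}·y_i), indices taken mod 5.
A→B: (6)(-7) − (6)(-1) = -36
B→C: (6)(-10) − (-10)(-7) = -130
C→D: (-10)(-2) − (-9)(-10) = -70
D→E: (-9)(8) − (3)(-2) = -66
E→A: (3)(-1) − (6)(8) = -51
Σ = -353
Area = |Σ|/2 = 176.5.
Hole:
Σ = (12) + (-1) + (-4) + (4) + (10) = 21
Area = |Σ|/2 = 10.5.
Net area = 176.5 − 10.5 = 166.

166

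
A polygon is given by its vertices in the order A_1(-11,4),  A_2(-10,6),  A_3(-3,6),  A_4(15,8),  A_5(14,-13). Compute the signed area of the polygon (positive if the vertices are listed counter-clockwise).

Σ = (-26) + (-42) + (-114) + (-307) + (-87) = -576
Signed area = Σ/2 = -288 (negative ⇒ clockwise traversal).

-288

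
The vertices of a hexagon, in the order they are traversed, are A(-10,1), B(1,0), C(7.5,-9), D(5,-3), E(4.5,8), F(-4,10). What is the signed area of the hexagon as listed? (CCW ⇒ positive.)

A→B: (-10)(0) − (1)(1) = -1
B→C: (1)(-9) − (7.5)(0) = -9
C→D: (7.5)(-3) − (5)(-9) = 22.5
D→E: (5)(8) − (4.5)(-3) = 53.5
E→F: (4.5)(10) − (-4)(8) = 77
F→A: (-4)(1) − (-10)(10) = 96
Σ = 239
Signed area = Σ/2 = 119.5 (positive ⇒ counter-clockwise traversal).

119.5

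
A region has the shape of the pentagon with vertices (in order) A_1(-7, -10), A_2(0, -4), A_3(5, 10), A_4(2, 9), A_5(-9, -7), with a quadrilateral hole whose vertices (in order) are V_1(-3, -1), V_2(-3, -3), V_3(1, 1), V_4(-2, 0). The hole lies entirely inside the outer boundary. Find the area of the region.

Outer boundary:
Σ = (28) + (20) + (25) + (67) + (41) = 181
Area = |Σ|/2 = 90.5.
Hole:
Apply the shoelace (surveyor's) formula: 2A = Σ (x_i·y_{i+1} − x_{i+1}·y_i), indices taken mod 4.
Σ = (6) + (0) + (2) + (2) = 10
Area = |Σ|/2 = 5.
Net area = 90.5 − 5 = 85.5.

85.5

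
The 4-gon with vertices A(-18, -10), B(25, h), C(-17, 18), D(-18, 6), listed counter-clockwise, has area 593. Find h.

24

Write out the shoelace sum; only the two edges meeting at B involve h:
2·Area = [((-18)·h − 25·(-10)) + (25·18 − (-17)·h)] + 510
       = -1·h + 1210 = 1186
⇒ h = 24.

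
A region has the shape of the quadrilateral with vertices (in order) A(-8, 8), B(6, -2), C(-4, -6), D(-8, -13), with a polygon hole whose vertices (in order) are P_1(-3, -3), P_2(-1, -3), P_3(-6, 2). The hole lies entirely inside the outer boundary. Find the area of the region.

115

Outer boundary:
Σ = (-32) + (-44) + (4) + (-168) = -240
Area = |Σ|/2 = 120.
Hole:
Cross-terms: 6, -20, 24  ⇒  Σ = 10
Area = |Σ|/2 = 5.
Net area = 120 − 5 = 115.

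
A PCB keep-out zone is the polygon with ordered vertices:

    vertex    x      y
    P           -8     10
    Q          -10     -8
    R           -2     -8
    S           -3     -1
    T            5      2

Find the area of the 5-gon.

Apply Gauss's area formula: 2A = Σ (x_i·y_{i+1} − x_{i+1}·y_i), indices taken mod 5.
Σ = (164) + (64) + (-22) + (-1) + (66) = 271
Area = |Σ|/2 = 135.5.

135.5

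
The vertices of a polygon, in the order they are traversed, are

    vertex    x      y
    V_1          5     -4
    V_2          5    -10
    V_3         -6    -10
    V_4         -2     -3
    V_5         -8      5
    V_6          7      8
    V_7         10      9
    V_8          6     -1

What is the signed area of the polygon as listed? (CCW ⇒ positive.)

-187.5

Apply the shoelace formula: 2A = Σ (x_i·y_{i+1} − x_{i+1}·y_i), indices taken mod 8.
Σ = (-30) + (-110) + (-2) + (-34) + (-99) + (-17) + (-64) + (-19) = -375
Signed area = Σ/2 = -187.5 (negative ⇒ clockwise traversal).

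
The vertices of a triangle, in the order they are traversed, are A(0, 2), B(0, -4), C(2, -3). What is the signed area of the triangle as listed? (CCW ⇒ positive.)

6

Σ = (0) + (8) + (4) = 12
Signed area = Σ/2 = 6 (positive ⇒ counter-clockwise traversal).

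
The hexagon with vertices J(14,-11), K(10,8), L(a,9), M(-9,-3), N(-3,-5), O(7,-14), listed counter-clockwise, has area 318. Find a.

Write out the shoelace sum; only the two edges meeting at L involve a:
2·Area = [(10·9 − a·8) + (a·(-3) − (-9)·9)] + 454
       = -11·a + 625 = 636
⇒ a = -1.

-1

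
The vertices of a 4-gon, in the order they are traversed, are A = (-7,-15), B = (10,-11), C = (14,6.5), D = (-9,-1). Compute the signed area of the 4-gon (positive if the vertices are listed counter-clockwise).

309.25

Apply the shoelace (surveyor's) formula: 2A = Σ (x_i·y_{i+1} − x_{i+1}·y_i), indices taken mod 4.
A→B: (-7)(-11) − (10)(-15) = 227
B→C: (10)(6.5) − (14)(-11) = 219
C→D: (14)(-1) − (-9)(6.5) = 44.5
D→A: (-9)(-15) − (-7)(-1) = 128
Σ = 618.5
Signed area = Σ/2 = 309.25 (positive ⇒ counter-clockwise traversal).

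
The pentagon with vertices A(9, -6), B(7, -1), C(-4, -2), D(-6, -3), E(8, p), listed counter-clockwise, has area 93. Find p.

-13

The doubled signed area Σ (x_i y_{i+1} − x_{i+1} y_i) is linear in p.
With p=0 it equals -9; the coefficient of p is -15 (from the two edges through E).
So -15·p + -9 = 2·93 = 186 ⇒ p = -13.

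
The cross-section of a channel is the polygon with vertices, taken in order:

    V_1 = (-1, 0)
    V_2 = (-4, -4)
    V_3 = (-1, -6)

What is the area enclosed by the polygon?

9

Apply the shoelace formula: 2A = Σ (x_i·y_{i+1} − x_{i+1}·y_i), indices taken mod 3.
Σ = (4) + (20) + (-6) = 18
Area = |Σ|/2 = 9.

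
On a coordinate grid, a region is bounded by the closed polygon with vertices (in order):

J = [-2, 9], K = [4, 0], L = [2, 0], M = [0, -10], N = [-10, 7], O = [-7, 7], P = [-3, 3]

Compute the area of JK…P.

99

Apply the shoelace formula: 2A = Σ (x_i·y_{i+1} − x_{i+1}·y_i), indices taken mod 7.
Cross-terms: -36, 0, -20, -100, -21, 0, -21  ⇒  Σ = -198
Area = |Σ|/2 = 99.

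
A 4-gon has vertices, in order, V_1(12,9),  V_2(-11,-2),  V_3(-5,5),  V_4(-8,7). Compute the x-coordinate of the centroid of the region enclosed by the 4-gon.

-142/141

Apply the surveyor's formula. First the cross-terms c_i = x_i·y_{i+1} − x_{i+1}·y_i:
  75, -65, 5, -156  ⇒  2A = -141, A = -70.5.
Then Σ (x_i + x_{i+1})·c_i = 426, so x̄ = 426 / (6·(-70.5)) = -142/141.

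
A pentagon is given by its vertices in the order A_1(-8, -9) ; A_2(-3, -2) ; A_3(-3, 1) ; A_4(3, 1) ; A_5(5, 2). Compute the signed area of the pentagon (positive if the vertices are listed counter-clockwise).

Cross-terms: -11, -9, -6, 1, -29  ⇒  Σ = -54
Signed area = Σ/2 = -27 (negative ⇒ clockwise traversal).

-27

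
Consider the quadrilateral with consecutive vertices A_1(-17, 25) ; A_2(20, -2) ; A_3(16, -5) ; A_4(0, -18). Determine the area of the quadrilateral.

564

Cross-terms: -466, -68, -288, -306  ⇒  Σ = -1128
Area = |Σ|/2 = 564.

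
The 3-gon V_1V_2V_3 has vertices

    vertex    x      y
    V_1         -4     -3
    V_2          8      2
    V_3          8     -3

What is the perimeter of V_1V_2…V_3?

|V_1V_2| = √((12)² + (5)²) = √169 = 13
|V_2V_3| = √((0)² + (-5)²) = √25 = 5
|V_3V_1| = √((-12)² + (0)²) = √144 = 12
Perimeter = 13 + 5 + 12 = 30.

30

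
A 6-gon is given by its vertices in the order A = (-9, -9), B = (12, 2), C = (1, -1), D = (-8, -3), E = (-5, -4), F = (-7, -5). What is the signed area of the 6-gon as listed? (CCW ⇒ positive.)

Apply the shoelace (surveyor's) formula: 2A = Σ (x_i·y_{i+1} − x_{i+1}·y_i), indices taken mod 6.
Cross-terms: 90, -14, -11, 17, -3, 18  ⇒  Σ = 97
Signed area = Σ/2 = 48.5 (positive ⇒ counter-clockwise traversal).

48.5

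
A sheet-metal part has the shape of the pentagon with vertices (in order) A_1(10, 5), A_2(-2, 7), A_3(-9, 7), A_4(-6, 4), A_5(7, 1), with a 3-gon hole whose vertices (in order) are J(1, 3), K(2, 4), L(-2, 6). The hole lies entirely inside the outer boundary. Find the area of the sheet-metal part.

Outer boundary:
Apply the surveyor's formula: 2A = Σ (x_i·y_{i+1} − x_{i+1}·y_i), indices taken mod 5.
A_1→A_2: (10)(7) − (-2)(5) = 80
A_2→A_3: (-2)(7) − (-9)(7) = 49
A_3→A_4: (-9)(4) − (-6)(7) = 6
A_4→A_5: (-6)(1) − (7)(4) = -34
A_5→A_1: (7)(5) − (10)(1) = 25
Σ = 126
Area = |Σ|/2 = 63.
Hole:
Cross-terms: -2, 20, -12  ⇒  Σ = 6
Area = |Σ|/2 = 3.
Net area = 63 − 3 = 60.

60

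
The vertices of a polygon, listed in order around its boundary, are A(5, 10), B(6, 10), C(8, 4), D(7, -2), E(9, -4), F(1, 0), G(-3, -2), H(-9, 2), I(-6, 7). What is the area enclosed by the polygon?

Apply the surveyor's formula: 2A = Σ (x_i·y_{i+1} − x_{i+1}·y_i), indices taken mod 9.
Cross-terms: -10, -56, -44, -10, 4, -2, -24, -51, -95  ⇒  Σ = -288
Area = |Σ|/2 = 144.

144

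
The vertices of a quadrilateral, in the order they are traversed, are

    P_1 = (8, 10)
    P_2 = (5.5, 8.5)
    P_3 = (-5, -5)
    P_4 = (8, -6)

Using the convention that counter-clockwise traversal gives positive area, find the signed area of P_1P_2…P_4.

113

Σ = (13) + (15) + (70) + (128) = 226
Signed area = Σ/2 = 113 (positive ⇒ counter-clockwise traversal).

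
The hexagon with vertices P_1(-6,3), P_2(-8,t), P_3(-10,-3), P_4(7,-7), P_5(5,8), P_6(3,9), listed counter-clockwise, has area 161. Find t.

2

The doubled signed area Σ (x_i y_{i+1} − x_{i+1} y_i) is linear in t.
With t=0 it equals 314; the coefficient of t is 4 (from the two edges through P_2).
So 4·t + 314 = 2·161 = 322 ⇒ t = 2.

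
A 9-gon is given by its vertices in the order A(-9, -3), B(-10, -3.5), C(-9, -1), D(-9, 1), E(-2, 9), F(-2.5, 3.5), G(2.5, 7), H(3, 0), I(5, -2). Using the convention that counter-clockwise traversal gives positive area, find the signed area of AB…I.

Σ = (1.5) + (-21.5) + (-18) + (-79) + (15.5) + (-26.25) + (-21) + (-6) + (-33) = -187.75
Signed area = Σ/2 = -93.875 (negative ⇒ clockwise traversal).

-93.875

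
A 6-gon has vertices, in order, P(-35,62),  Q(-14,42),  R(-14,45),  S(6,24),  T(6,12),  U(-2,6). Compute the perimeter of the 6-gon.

148

|PQ| = √((21)² + (-20)²) = √841 = 29
|QR| = √((0)² + (3)²) = √9 = 3
|RS| = √((20)² + (-21)²) = √841 = 29
|ST| = √((0)² + (-12)²) = √144 = 12
|TU| = √((-8)² + (-6)²) = √100 = 10
|UP| = √((-33)² + (56)²) = √4225 = 65
Perimeter = 29 + 3 + 29 + 12 + 10 + 65 = 148.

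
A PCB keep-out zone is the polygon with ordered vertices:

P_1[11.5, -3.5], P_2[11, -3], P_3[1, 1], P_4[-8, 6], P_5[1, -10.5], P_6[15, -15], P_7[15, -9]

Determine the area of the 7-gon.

Apply the surveyor's formula: 2A = Σ (x_i·y_{i+1} − x_{i+1}·y_i), indices taken mod 7.
P_1→P_2: (11.5)(-3) − (11)(-3.5) = 4
P_2→P_3: (11)(1) − (1)(-3) = 14
P_3→P_4: (1)(6) − (-8)(1) = 14
P_4→P_5: (-8)(-10.5) − (1)(6) = 78
P_5→P_6: (1)(-15) − (15)(-10.5) = 142.5
P_6→P_7: (15)(-9) − (15)(-15) = 90
P_7→P_1: (15)(-3.5) − (11.5)(-9) = 51
Σ = 393.5
Area = |Σ|/2 = 196.75.

196.75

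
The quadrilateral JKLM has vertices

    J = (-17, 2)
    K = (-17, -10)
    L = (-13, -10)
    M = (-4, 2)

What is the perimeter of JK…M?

|JK| = √((0)² + (-12)²) = √144 = 12
|KL| = √((4)² + (0)²) = √16 = 4
|LM| = √((9)² + (12)²) = √225 = 15
|MJ| = √((-13)² + (0)²) = √169 = 13
Perimeter = 12 + 4 + 15 + 13 = 44.

44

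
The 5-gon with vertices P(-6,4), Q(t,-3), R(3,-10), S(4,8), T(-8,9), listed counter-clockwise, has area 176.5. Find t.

Write out the shoelace sum; only the two edges meeting at Q involve t:
2·Area = [((-6)·(-3) − t·4) + (t·(-10) − 3·(-3))] + 186
       = -14·t + 213 = 353
⇒ t = -10.

-10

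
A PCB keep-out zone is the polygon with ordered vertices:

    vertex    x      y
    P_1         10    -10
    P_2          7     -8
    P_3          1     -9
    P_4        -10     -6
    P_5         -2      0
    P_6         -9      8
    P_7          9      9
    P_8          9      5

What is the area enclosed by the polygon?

Σ = (-10) + (-55) + (-96) + (-12) + (-16) + (-153) + (-36) + (-140) = -518
Area = |Σ|/2 = 259.

259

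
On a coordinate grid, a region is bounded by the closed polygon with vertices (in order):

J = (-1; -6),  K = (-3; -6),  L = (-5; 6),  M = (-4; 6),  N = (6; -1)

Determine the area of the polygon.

Apply the shoelace (surveyor's) formula: 2A = Σ (x_i·y_{i+1} − x_{i+1}·y_i), indices taken mod 5.
Σ = (-12) + (-48) + (-6) + (-32) + (-37) = -135
Area = |Σ|/2 = 67.5.

67.5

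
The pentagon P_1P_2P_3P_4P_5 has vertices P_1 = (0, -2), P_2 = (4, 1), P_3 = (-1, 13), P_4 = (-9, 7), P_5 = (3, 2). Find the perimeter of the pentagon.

46

|P_1P_2| = √((4)² + (3)²) = √25 = 5
|P_2P_3| = √((-5)² + (12)²) = √169 = 13
|P_3P_4| = √((-8)² + (-6)²) = √100 = 10
|P_4P_5| = √((12)² + (-5)²) = √169 = 13
|P_5P_1| = √((-3)² + (-4)²) = √25 = 5
Perimeter = 5 + 13 + 10 + 13 + 5 = 46.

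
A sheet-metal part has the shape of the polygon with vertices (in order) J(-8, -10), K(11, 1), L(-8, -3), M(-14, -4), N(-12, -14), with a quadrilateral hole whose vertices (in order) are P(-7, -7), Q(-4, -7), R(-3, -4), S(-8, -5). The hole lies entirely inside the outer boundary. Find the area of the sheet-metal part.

Outer boundary:
Apply the shoelace formula: 2A = Σ (x_i·y_{i+1} − x_{i+1}·y_i), indices taken mod 5.
Cross-terms: 102, -25, -10, 148, 8  ⇒  Σ = 223
Area = |Σ|/2 = 111.5.
Hole:
Apply the shoelace formula: 2A = Σ (x_i·y_{i+1} − x_{i+1}·y_i), indices taken mod 4.
Σ = (21) + (-5) + (-17) + (21) = 20
Area = |Σ|/2 = 10.
Net area = 111.5 − 10 = 101.5.

101.5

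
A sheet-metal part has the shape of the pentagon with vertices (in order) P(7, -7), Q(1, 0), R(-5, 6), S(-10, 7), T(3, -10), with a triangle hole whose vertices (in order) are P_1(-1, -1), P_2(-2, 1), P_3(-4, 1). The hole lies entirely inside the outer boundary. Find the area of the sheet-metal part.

81

Outer boundary:
Apply the surveyor's formula: 2A = Σ (x_i·y_{i+1} − x_{i+1}·y_i), indices taken mod 5.
Σ = (7) + (6) + (25) + (79) + (49) = 166
Area = |Σ|/2 = 83.
Hole:
Σ = (-3) + (2) + (5) = 4
Area = |Σ|/2 = 2.
Net area = 83 − 2 = 81.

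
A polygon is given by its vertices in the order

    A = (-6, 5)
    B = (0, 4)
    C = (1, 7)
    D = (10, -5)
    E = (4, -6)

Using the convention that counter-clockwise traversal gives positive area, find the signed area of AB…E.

-79.5

Apply the shoelace (surveyor's) formula: 2A = Σ (x_i·y_{i+1} − x_{i+1}·y_i), indices taken mod 5.
A→B: (-6)(4) − (0)(5) = -24
B→C: (0)(7) − (1)(4) = -4
C→D: (1)(-5) − (10)(7) = -75
D→E: (10)(-6) − (4)(-5) = -40
E→A: (4)(5) − (-6)(-6) = -16
Σ = -159
Signed area = Σ/2 = -79.5 (negative ⇒ clockwise traversal).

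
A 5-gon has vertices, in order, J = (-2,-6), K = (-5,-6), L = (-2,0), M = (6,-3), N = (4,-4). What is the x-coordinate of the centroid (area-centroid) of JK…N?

Apply the surveyor's formula. First the cross-terms c_i = x_i·y_{i+1} − x_{i+1}·y_i:
  -18, -12, 6, -12, -32  ⇒  2A = -68, A = -34.
Then Σ (x_i + x_{i+1})·c_i = 50, so x̄ = 50 / (6·(-34)) = -25/102.

-25/102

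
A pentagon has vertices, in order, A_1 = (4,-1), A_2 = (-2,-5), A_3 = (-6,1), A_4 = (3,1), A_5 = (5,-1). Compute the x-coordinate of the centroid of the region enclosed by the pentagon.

Apply the shoelace (surveyor's) formula. First the cross-terms c_i = x_i·y_{i+1} − x_{i+1}·y_i:
  -22, -32, -9, -8, -1  ⇒  2A = -72, A = -36.
Then Σ (x_i + x_{i+1})·c_i = 166, so x̄ = 166 / (6·(-36)) = -83/108.

-83/108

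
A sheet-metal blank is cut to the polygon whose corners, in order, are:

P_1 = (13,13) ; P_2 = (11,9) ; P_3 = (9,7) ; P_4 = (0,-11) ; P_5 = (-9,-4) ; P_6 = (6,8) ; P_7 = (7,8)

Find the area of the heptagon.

148.5

Apply Gauss's area formula: 2A = Σ (x_i·y_{i+1} − x_{i+1}·y_i), indices taken mod 7.
P_1→P_2: (13)(9) − (11)(13) = -26
P_2→P_3: (11)(7) − (9)(9) = -4
P_3→P_4: (9)(-11) − (0)(7) = -99
P_4→P_5: (0)(-4) − (-9)(-11) = -99
P_5→P_6: (-9)(8) − (6)(-4) = -48
P_6→P_7: (6)(8) − (7)(8) = -8
P_7→P_1: (7)(13) − (13)(8) = -13
Σ = -297
Area = |Σ|/2 = 148.5.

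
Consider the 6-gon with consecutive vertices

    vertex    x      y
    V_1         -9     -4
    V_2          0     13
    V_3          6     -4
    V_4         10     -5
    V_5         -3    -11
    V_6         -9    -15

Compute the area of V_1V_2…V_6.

231.5

Σ = (-117) + (-78) + (10) + (-125) + (-54) + (-99) = -463
Area = |Σ|/2 = 231.5.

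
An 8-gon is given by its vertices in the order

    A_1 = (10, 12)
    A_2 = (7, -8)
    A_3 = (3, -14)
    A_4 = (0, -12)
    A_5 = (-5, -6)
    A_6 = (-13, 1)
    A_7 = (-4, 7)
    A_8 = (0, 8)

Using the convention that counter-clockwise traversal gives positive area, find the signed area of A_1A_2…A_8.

Apply the shoelace (surveyor's) formula: 2A = Σ (x_i·y_{i+1} − x_{i+1}·y_i), indices taken mod 8.
Σ = (-164) + (-74) + (-36) + (-60) + (-83) + (-87) + (-32) + (-80) = -616
Signed area = Σ/2 = -308 (negative ⇒ clockwise traversal).

-308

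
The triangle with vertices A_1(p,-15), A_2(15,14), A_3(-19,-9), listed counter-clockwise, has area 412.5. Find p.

8

The doubled signed area Σ (x_i y_{i+1} − x_{i+1} y_i) is linear in p.
With p=0 it equals 641; the coefficient of p is 23 (from the two edges through A_1).
So 23·p + 641 = 2·412.5 = 825 ⇒ p = 8.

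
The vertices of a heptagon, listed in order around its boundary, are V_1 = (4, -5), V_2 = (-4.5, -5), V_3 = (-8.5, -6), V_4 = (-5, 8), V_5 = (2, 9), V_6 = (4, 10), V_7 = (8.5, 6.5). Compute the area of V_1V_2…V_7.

Apply the shoelace formula: 2A = Σ (x_i·y_{i+1} − x_{i+1}·y_i), indices taken mod 7.
V_1→V_2: (4)(-5) − (-4.5)(-5) = -42.5
V_2→V_3: (-4.5)(-6) − (-8.5)(-5) = -15.5
V_3→V_4: (-8.5)(8) − (-5)(-6) = -98
V_4→V_5: (-5)(9) − (2)(8) = -61
V_5→V_6: (2)(10) − (4)(9) = -16
V_6→V_7: (4)(6.5) − (8.5)(10) = -59
V_7→V_1: (8.5)(-5) − (4)(6.5) = -68.5
Σ = -360.5
Area = |Σ|/2 = 180.25.

180.25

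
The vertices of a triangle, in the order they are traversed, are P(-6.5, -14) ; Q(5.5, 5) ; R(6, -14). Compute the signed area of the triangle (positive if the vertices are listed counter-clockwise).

-118.75

Apply the shoelace formula: 2A = Σ (x_i·y_{i+1} − x_{i+1}·y_i), indices taken mod 3.
P→Q: (-6.5)(5) − (5.5)(-14) = 44.5
Q→R: (5.5)(-14) − (6)(5) = -107
R→P: (6)(-14) − (-6.5)(-14) = -175
Σ = -237.5
Signed area = Σ/2 = -118.75 (negative ⇒ clockwise traversal).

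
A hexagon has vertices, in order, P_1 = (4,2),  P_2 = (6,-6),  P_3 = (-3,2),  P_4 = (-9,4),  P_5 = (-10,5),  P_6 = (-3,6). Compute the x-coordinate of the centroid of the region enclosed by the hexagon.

Apply Gauss's area formula. First the cross-terms c_i = x_i·y_{i+1} − x_{i+1}·y_i:
  -36, -6, 6, -5, -45, -30  ⇒  2A = -116, A = -58.
Then Σ (x_i + x_{i+1})·c_i = 200, so x̄ = 200 / (6·(-58)) = -50/87.

-50/87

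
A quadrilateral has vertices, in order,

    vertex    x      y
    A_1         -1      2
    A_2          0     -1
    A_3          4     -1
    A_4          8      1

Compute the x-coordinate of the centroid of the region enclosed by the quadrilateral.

Apply Gauss's area formula. First the cross-terms c_i = x_i·y_{i+1} − x_{i+1}·y_i:
  1, 4, 12, 17  ⇒  2A = 34, A = 17.
Then Σ (x_i + x_{i+1})·c_i = 278, so x̄ = 278 / (6·17) = 139/51.

139/51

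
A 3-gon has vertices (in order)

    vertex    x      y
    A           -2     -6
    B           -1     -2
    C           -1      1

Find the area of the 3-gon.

Apply the surveyor's formula: 2A = Σ (x_i·y_{i+1} − x_{i+1}·y_i), indices taken mod 3.
Cross-terms: -2, -3, 8  ⇒  Σ = 3
Area = |Σ|/2 = 1.5.

1.5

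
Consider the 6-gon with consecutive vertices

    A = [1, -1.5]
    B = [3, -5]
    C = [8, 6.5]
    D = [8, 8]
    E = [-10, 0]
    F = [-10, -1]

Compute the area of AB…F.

88.5

Apply the shoelace (surveyor's) formula: 2A = Σ (x_i·y_{i+1} − x_{i+1}·y_i), indices taken mod 6.
Cross-terms: -0.5, 59.5, 12, 80, 10, 16  ⇒  Σ = 177
Area = |Σ|/2 = 88.5.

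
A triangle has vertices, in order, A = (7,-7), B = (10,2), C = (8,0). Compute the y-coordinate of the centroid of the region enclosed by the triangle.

Apply the shoelace (surveyor's) formula. First the cross-terms c_i = x_i·y_{i+1} − x_{i+1}·y_i:
  84, -16, -56  ⇒  2A = 12, A = 6.
Then Σ (y_i + y_{i+1})·c_i = -60, so ȳ = -60 / (6·6) = -5/3.

-5/3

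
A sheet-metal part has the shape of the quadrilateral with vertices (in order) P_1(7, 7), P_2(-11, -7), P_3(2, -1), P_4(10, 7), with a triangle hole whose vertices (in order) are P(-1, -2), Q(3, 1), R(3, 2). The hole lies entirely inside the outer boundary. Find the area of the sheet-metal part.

Outer boundary:
Σ = (28) + (25) + (24) + (21) = 98
Area = |Σ|/2 = 49.
Hole:
Cross-terms: 5, 3, -4  ⇒  Σ = 4
Area = |Σ|/2 = 2.
Net area = 49 − 2 = 47.

47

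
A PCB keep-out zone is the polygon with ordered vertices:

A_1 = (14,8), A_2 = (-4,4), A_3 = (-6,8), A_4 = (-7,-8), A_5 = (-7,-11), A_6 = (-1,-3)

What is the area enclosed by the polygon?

Σ = (88) + (-8) + (104) + (21) + (10) + (34) = 249
Area = |Σ|/2 = 124.5.

124.5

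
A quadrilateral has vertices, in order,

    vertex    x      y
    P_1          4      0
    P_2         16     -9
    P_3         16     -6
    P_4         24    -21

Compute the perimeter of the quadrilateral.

64

|P_1P_2| = √((12)² + (-9)²) = √225 = 15
|P_2P_3| = √((0)² + (3)²) = √9 = 3
|P_3P_4| = √((8)² + (-15)²) = √289 = 17
|P_4P_1| = √((-20)² + (21)²) = √841 = 29
Perimeter = 15 + 3 + 17 + 29 = 64.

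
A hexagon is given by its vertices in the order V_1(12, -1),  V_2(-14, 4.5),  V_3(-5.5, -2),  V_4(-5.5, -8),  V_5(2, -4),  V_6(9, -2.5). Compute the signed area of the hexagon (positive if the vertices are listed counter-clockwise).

Apply the shoelace (surveyor's) formula: 2A = Σ (x_i·y_{i+1} − x_{i+1}·y_i), indices taken mod 6.
V_1→V_2: (12)(4.5) − (-14)(-1) = 40
V_2→V_3: (-14)(-2) − (-5.5)(4.5) = 52.75
V_3→V_4: (-5.5)(-8) − (-5.5)(-2) = 33
V_4→V_5: (-5.5)(-4) − (2)(-8) = 38
V_5→V_6: (2)(-2.5) − (9)(-4) = 31
V_6→V_1: (9)(-1) − (12)(-2.5) = 21
Σ = 215.75
Signed area = Σ/2 = 107.875 (positive ⇒ counter-clockwise traversal).

107.875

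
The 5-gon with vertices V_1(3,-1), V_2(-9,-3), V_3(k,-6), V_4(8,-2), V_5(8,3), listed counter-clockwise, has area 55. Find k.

3

Write out the shoelace sum; only the two edges meeting at V_3 involve k:
2·Area = [((-9)·(-6) − k·(-3)) + (k·(-2) − 8·(-6))] + 5
       = 1·k + 107 = 110
⇒ k = 3.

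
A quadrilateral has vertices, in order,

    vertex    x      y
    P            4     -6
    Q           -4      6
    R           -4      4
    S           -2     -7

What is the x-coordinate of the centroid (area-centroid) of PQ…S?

-50/63

Apply the shoelace (surveyor's) formula. First the cross-terms c_i = x_i·y_{i+1} − x_{i+1}·y_i:
  0, 8, 36, 40  ⇒  2A = 84, A = 42.
Then Σ (x_i + x_{i+1})·c_i = -200, so x̄ = -200 / (6·42) = -50/63.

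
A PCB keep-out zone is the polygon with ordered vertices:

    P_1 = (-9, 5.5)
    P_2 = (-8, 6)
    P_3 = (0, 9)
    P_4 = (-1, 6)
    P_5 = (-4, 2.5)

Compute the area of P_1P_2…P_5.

25.5

P_1→P_2: (-9)(6) − (-8)(5.5) = -10
P_2→P_3: (-8)(9) − (0)(6) = -72
P_3→P_4: (0)(6) − (-1)(9) = 9
P_4→P_5: (-1)(2.5) − (-4)(6) = 21.5
P_5→P_1: (-4)(5.5) − (-9)(2.5) = 0.5
Σ = -51
Area = |Σ|/2 = 25.5.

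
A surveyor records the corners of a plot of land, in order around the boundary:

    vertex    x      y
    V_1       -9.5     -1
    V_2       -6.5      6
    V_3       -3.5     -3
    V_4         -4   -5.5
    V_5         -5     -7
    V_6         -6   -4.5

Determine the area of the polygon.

Apply the shoelace formula: 2A = Σ (x_i·y_{i+1} − x_{i+1}·y_i), indices taken mod 6.
Σ = (-63.5) + (40.5) + (7.25) + (0.5) + (-19.5) + (-36.75) = -71.5
Area = |Σ|/2 = 35.75.

35.75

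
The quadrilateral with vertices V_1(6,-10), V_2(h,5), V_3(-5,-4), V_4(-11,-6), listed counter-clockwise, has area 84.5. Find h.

-3

The doubled signed area Σ (x_i y_{i+1} − x_{i+1} y_i) is linear in h.
With h=0 it equals 187; the coefficient of h is 6 (from the two edges through V_2).
So 6·h + 187 = 2·84.5 = 169 ⇒ h = -3.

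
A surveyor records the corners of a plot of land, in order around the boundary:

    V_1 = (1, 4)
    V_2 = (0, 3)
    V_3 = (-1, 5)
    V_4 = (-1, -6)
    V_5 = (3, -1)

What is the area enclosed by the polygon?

24.5

Cross-terms: 3, 3, 11, 19, 13  ⇒  Σ = 49
Area = |Σ|/2 = 24.5.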